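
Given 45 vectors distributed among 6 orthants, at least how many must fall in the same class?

By pigeonhole with 45 objects and 6 categories: ceiling(45/6).

Final answer: 8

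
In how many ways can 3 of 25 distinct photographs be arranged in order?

P(25,3) = 25!/(25-3)! = 25!/22!.

Final answer: P(25,3) = 13800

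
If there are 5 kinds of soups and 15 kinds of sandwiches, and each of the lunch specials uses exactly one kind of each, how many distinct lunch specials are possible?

By the multiplication principle: 5 x 15.

Final answer: 75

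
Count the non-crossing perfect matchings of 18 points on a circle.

This is counted by the nth Catalan number C_n. Here n = 18/2 = 9.
C_n = C(2n,n) - C(2n,n+1), so C_{9} = C(18,9) - C(18,10) = 48620 - 43758.

Final answer: C_{9} = 4862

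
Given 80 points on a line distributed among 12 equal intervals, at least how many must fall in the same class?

By pigeonhole with 80 objects and 12 categories: ceiling(80/12).

Final answer: 7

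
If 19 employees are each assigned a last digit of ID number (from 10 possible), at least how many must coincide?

There are 10 possible values for last digit of ID number. With 19 employees and 10 categories, by pigeonhole: ceiling(19/10).

Final answer: 2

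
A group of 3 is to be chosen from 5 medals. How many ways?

C(5,3) = 5!/(3! x (5-3)!).

Final answer: C(5,3) = 10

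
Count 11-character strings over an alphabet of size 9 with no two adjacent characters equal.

Let g(n) count such strings. g(1) = 9, and each valid string of length n-1 extends in 8 ways (any symbol but the last), so g(n) = 8 g(n-1).
Total: g(11) = 9 x 8^10.

Final answer: 9 x 8^{10} = 9663676416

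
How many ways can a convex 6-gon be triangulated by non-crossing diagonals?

This is counted by the nth Catalan number C_n. Here n = 6 - 2 = 4.
C_n = (2n)!/(n!(n+1)!), so C_{4} = 8!/(4! x 5!) = C(8,4)/5 = 70/5.

Final answer: C_{4} = 14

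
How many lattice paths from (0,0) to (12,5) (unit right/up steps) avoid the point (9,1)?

Total paths to (12,5): C(17,5) = 6188.
Paths through (9,1): C(10,1) x C(7,4) = 350.
Avoiding (9,1): 6188 - 350.

Final answer: 5838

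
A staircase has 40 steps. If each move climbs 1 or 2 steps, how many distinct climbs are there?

Let f(n) count the ways. The last step is size 1 or 2, so f(n) = f(n-1) + f(n-2) with f(1)=1, f(2)=2.
Iterating the recurrence: f(1)=1, f(2)=2, f(3)=3, f(4)=5, f(5)=8, f(6)=13, f(7)=21, f(8)=34, f(9)=55, f(10)=89, f(11)=144, f(12)=233, f(13)=377, f(14)=610, f(15)=987, f(16)=1597, f(17)=2584, f(18)=4181, f(19)=6765, f(20)=10946, f(21)=17711, f(22)=28657, f(23)=46368, f(24)=75025, f(25)=121393, f(26)=196418, f(27)=317811, f(28)=514229, f(29)=832040, f(30)=1346269, f(31)=2178309, f(32)=3524578, f(33)=5702887, f(34)=9227465, f(35)=14930352, f(36)=24157817, f(37)=39088169, f(38)=63245986, f(39)=102334155, f(40)=165580141.

Final answer: 165580141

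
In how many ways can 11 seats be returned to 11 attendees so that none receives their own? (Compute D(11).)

Derangements satisfy D(n) = (n-1)(D(n-1) + D(n-2)), starting from D(0)=1, D(1)=0.
D(2) = 1 x (0 + 1) = 1
D(3) = 2 x (1 + 0) = 2
D(4) = 3 x (2 + 1) = 9
D(5) = 4 x (9 + 2) = 44
D(6) = 5 x (44 + 9) = 265
D(7) = 6 x (265 + 44) = 1854
D(8) = 7 x (1854 + 265) = 14833
D(9) = 8 x (14833 + 1854) = 133496
D(10) = 9 x (133496 + 14833) = 1334961
D(11) = 10 x (D(10) + D(9)) = 10 x (1334961 + 133496)

Final answer: D(11) = 14684570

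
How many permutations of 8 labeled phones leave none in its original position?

Derangements satisfy D(n) = (n-1)(D(n-1) + D(n-2)), starting from D(0)=1, D(1)=0.
D(2) = 1 x (0 + 1) = 1
D(3) = 2 x (1 + 0) = 2
D(4) = 3 x (2 + 1) = 9
D(5) = 4 x (9 + 2) = 44
D(6) = 5 x (44 + 9) = 265
D(7) = 6 x (265 + 44) = 1854
D(8) = 7 x (D(7) + D(6)) = 7 x (1854 + 265)

Final answer: D(8) = 14833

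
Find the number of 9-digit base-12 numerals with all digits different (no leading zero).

First digit: 11 (nonzero). Second: 11 (not first). Third: 10, etc.
Total: 11 x 11 x 10 x 9 x 8 x 7 x 6 x 5 x 4.

Final answer: 73180800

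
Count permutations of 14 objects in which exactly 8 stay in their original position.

Choose which 8 elements are fixed: C(14,8) = 3003.
Derange the remaining 6 using D(j) = (j-1)(D(j-1) + D(j-2)), D(0)=1, D(1)=0: D(2)=1, D(3)=2, D(4)=9, D(5)=44, D(6)=265.
Total: 3003 x 265.

Final answer: C(14,8) D(6) = 795795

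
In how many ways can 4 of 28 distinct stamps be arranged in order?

P(28,4) = 28!/(28-4)! = 28!/24!.

Final answer: P(28,4) = 491400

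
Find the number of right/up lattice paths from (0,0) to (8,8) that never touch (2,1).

Total paths to (8,8): C(16,8) = 12870.
Paths through (2,1): C(3,1) x C(13,7) = 5148.
Avoiding (2,1): 12870 - 5148.

Final answer: 7722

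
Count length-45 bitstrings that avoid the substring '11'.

A valid string ends in 0 (append to any length-(n-1) valid string) or in 01 (append to any length-(n-2) valid string), so a(n) = a(n-1) + a(n-2) with a(1)=2, a(2)=3.
Iterating the recurrence: a(1)=2, a(2)=3, a(3)=5, a(4)=8, a(5)=13, a(6)=21, a(7)=34, a(8)=55, a(9)=89, a(10)=144, a(11)=233, a(12)=377, a(13)=610, a(14)=987, a(15)=1597, a(16)=2584, a(17)=4181, a(18)=6765, a(19)=10946, a(20)=17711, a(21)=28657, a(22)=46368, a(23)=75025, a(24)=121393, a(25)=196418, a(26)=317811, a(27)=514229, a(28)=832040, a(29)=1346269, a(30)=2178309, a(31)=3524578, a(32)=5702887, a(33)=9227465, a(34)=14930352, a(35)=24157817, a(36)=39088169, a(37)=63245986, a(38)=102334155, a(39)=165580141, a(40)=267914296, a(41)=433494437, a(42)=701408733, a(43)=1134903170, a(44)=1836311903, a(45)=2971215073.

Final answer: 2971215073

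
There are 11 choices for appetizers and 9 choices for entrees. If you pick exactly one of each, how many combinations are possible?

By the multiplication principle: 11 x 9.

Final answer: 99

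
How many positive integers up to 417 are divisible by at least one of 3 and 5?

Multiples of 3: 139. Multiples of 5: 83. Of both (lcm=15): 27.
By inclusion-exclusion: 139 + 83 - 27.

Final answer: 195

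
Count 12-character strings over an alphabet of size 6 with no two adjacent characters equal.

First character: 6 choices. Each subsequent: 5 choices (must differ from the previous one).
Total: 6 x 5^11.

Final answer: 6 x 5^{11} = 292968750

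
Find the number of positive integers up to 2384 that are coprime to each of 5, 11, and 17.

|div by 5|=476, |div by 11|=216, |div by 17|=140.
|div by 5&11|=43, |div by 5&17|=28, |div by 11&17|=12, |div by all|=2.
By inclusion-exclusion, divisible by at least one: 476+216+140-43-28-12+2 = 751.
Not divisible by any: 2384 - 751.

Final answer: 1633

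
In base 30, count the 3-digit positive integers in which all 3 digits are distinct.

First digit: 29 (nonzero). Second: 29 (not first). Third: 28, etc.
Total: 29 x 29 x 28.

Final answer: 23548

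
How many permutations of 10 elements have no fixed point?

D(n) = (n-1)(D(n-1) + D(n-2)), D(0)=1, D(1)=0.
Building up: D(2)=1, D(3)=2, D(4)=9, D(5)=44, D(6)=265, D(7)=1854, D(8)=14833, D(9)=133496.
D(10) = 9 x (D(9) + D(8)) = 9 x (133496 + 14833).

Final answer: D(10) = 1334961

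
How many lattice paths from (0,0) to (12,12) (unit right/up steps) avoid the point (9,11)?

Total paths to (12,12): C(24,12) = 2704156.
Paths through (9,11): C(20,11) x C(4,1) = 671840.
Avoiding (9,11): 2704156 - 671840.

Final answer: 2032316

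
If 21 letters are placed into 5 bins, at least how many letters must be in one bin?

By the pigeonhole principle: ceiling(21/5).

Final answer: 5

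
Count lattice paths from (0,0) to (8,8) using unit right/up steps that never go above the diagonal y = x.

Total monotonic paths to (8,8): C(16,8) = 12870.
A path is bad iff it touches y = x + 1; reflecting its initial segment maps bad paths bijectively onto all paths to (7,9), of which there are C(16,9) = 11440.
Valid Dyck paths: 12870 - 11440.
(This is the Catalan number C_{8}.)

Final answer: C_{8} = 1430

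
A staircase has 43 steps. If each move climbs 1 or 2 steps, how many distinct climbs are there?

Let f(n) count the ways. The last step is size 1 or 2, so f(n) = f(n-1) + f(n-2) with f(1)=1, f(2)=2.
Iterating the recurrence: f(1)=1, f(2)=2, f(3)=3, f(4)=5, f(5)=8, f(6)=13, f(7)=21, f(8)=34, f(9)=55, f(10)=89, f(11)=144, f(12)=233, f(13)=377, f(14)=610, f(15)=987, f(16)=1597, f(17)=2584, f(18)=4181, f(19)=6765, f(20)=10946, f(21)=17711, f(22)=28657, f(23)=46368, f(24)=75025, f(25)=121393, f(26)=196418, f(27)=317811, f(28)=514229, f(29)=832040, f(30)=1346269, f(31)=2178309, f(32)=3524578, f(33)=5702887, f(34)=9227465, f(35)=14930352, f(36)=24157817, f(37)=39088169, f(38)=63245986, f(39)=102334155, f(40)=165580141, f(41)=267914296, f(42)=433494437, f(43)=701408733.

Final answer: 701408733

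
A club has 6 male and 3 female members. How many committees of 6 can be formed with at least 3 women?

Sum over valid woman counts:
C(3,3)C(6,3).

Final answer: 20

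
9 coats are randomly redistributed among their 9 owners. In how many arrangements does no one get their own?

D(n) = (n-1)(D(n-1) + D(n-2)), D(0)=1, D(1)=0.
D(2) = 1 x (0 + 1) = 1
D(3) = 2 x (1 + 0) = 2
D(4) = 3 x (2 + 1) = 9
D(5) = 4 x (9 + 2) = 44
D(6) = 5 x (44 + 9) = 265
D(7) = 6 x (265 + 44) = 1854
D(8) = 7 x (1854 + 265) = 14833
D(9) = 8 x (D(8) + D(7)) = 8 x (14833 + 1854)

Final answer: D(9) = 133496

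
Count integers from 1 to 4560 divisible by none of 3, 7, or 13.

|div by 3|=1520, |div by 7|=651, |div by 13|=350.
|div by 3&7|=217, |div by 3&13|=116, |div by 7&13|=50, |div by all|=16.
By inclusion-exclusion, divisible by at least one: 1520+651+350-217-116-50+16 = 2154.
Not divisible by any: 4560 - 2154.

Final answer: 2406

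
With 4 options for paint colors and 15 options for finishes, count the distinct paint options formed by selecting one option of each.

By the multiplication principle: 4 x 15.

Final answer: 60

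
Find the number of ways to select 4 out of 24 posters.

C(24,4) = 24!/(4! x (24-4)!).

Final answer: C(24,4) = 10626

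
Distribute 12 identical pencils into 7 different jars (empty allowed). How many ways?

Stars and bars: C(n+k-1, k-1) = C(18,6).

Final answer: C(18,6) = 18564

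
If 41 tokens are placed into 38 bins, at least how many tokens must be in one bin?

By the pigeonhole principle: ceiling(41/38).

Final answer: 2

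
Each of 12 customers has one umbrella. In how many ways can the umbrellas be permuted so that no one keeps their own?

Use the recurrence D(n) = (n-1)(D(n-1) + D(n-2)) with D(0)=1, D(1)=0.
D(2) = 1 x (0 + 1) = 1
D(3) = 2 x (1 + 0) = 2
D(4) = 3 x (2 + 1) = 9
D(5) = 4 x (9 + 2) = 44
D(6) = 5 x (44 + 9) = 265
D(7) = 6 x (265 + 44) = 1854
D(8) = 7 x (1854 + 265) = 14833
D(9) = 8 x (14833 + 1854) = 133496
D(10) = 9 x (133496 + 14833) = 1334961
D(11) = 10 x (1334961 + 133496) = 14684570
D(12) = 11 x (D(11) + D(10)) = 11 x (14684570 + 1334961)

Final answer: D(12) = 176214841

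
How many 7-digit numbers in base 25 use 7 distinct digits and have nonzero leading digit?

The leading digit has 24 choices (anything but zero); the next has 24 (anything but the first), then 23, and so on, one fewer each time.
Total: 24 x 24 x 23 x 22 x 21 x 20 x 19.

Final answer: 2325818880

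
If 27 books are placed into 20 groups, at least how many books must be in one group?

By the pigeonhole principle: ceiling(27/20).

Final answer: 2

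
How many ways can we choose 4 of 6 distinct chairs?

C(6,4) = 6!/(4! x (6-4)!).

Final answer: C(6,4) = 15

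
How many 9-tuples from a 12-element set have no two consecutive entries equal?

First character: 12 choices. Each subsequent: 11 choices (must differ from the previous one).
Total: 12 x 11^8.

Final answer: 12 x 11^{8} = 2572306572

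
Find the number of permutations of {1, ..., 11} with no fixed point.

Derangements satisfy D(n) = (n-1)(D(n-1) + D(n-2)), starting from D(0)=1, D(1)=0.
D(2) = 1 x (0 + 1) = 1
D(3) = 2 x (1 + 0) = 2
D(4) = 3 x (2 + 1) = 9
D(5) = 4 x (9 + 2) = 44
D(6) = 5 x (44 + 9) = 265
D(7) = 6 x (265 + 44) = 1854
D(8) = 7 x (1854 + 265) = 14833
D(9) = 8 x (14833 + 1854) = 133496
D(10) = 9 x (133496 + 14833) = 1334961
D(11) = 10 x (D(10) + D(9)) = 10 x (1334961 + 133496)

Final answer: D(11) = 14684570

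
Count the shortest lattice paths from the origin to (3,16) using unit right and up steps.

Each path has 3 right steps and 16 up steps in some order (19 steps total).
Choose which 16 of the 19 steps are up: C(19,16).

Final answer: C(19,16) = 969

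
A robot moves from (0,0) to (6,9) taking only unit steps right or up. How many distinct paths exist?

Each path has 6 right steps and 9 up steps in some order (15 steps total).
Choose which 9 of the 15 steps are up: C(15,9).

Final answer: C(15,9) = 5005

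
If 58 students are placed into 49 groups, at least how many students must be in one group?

By the pigeonhole principle: ceiling(58/49).

Final answer: 2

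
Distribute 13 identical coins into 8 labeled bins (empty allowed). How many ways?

Stars and bars: C(n+k-1, k-1) = C(20,7).

Final answer: C(20,7) = 77520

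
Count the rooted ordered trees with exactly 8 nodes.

This is counted by the nth Catalan number C_n. Here n = 8 - 1 = 7.
C_n = C(2n,n)/(n+1), so C_{7} = C(14,7)/8 = 3432/8.

Final answer: C_{7} = 429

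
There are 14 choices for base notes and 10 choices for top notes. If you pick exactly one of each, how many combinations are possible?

By the multiplication principle: 14 x 10.

Final answer: 140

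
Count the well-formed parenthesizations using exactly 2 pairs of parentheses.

This is counted by the nth Catalan number C_n. Here n = 2 (pairs).
Using C_0 = 1 and C_(k+1) = C_k x 2(2k+1)/(k+2), build up term by term: C_1=1, C_2=2.

Final answer: C_{2} = 2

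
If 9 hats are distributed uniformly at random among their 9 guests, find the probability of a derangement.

Use the recurrence D(n) = (n-1)(D(n-1) + D(n-2)) with D(0)=1, D(1)=0.
Building up: D(2)=1, D(3)=2, D(4)=9, D(5)=44, D(6)=265, D(7)=1854, D(8)=14833, D(9)=133496.
Total arrangements: 9! = 362880.
Probability = D(9)/9! = 16687/45360.

Final answer: D(9)/9! = 133496/362880 = 0.367879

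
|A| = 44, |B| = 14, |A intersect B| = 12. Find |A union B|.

|A union B| = |A| + |B| - |A intersect B| = 44 + 14 - 12.

Final answer: 46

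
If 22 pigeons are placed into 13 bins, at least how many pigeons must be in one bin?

By the pigeonhole principle: ceiling(22/13).

Final answer: 2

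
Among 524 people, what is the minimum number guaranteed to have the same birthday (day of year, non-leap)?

There are 365 possible values for birthday (day of year, non-leap). With 524 people and 365 categories, by pigeonhole: ceiling(524/365).

Final answer: 2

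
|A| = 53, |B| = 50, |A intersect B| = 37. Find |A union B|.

|A union B| = |A| + |B| - |A intersect B| = 53 + 50 - 37.

Final answer: 66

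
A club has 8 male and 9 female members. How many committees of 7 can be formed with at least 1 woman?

Sum over valid woman counts:
C(9,1)C(8,6) = 252
C(9,2)C(8,5) = 2016
C(9,3)C(8,4) = 5880
C(9,4)C(8,3) = 7056
C(9,5)C(8,2) = 3528
C(9,6)C(8,1) = 672
C(9,7)C(8,0) = 36
Total: 252 + 2016 + 5880 + 7056 + 3528 + 672 + 36.

Final answer: 19440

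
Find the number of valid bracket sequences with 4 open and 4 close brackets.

This is counted by the nth Catalan number C_n. Here n = 4 (pairs).
C_n = C(2n,n)/(n+1), so C_{4} = C(8,4)/5 = 70/5.

Final answer: C_{4} = 14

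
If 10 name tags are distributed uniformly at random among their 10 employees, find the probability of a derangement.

Derangements satisfy D(n) = (n-1)(D(n-1) + D(n-2)), starting from D(0)=1, D(1)=0.
Building up: D(2)=1, D(3)=2, D(4)=9, D(5)=44, D(6)=265, D(7)=1854, D(8)=14833, D(9)=133496, D(10)=1334961.
Total arrangements: 10! = 3628800.
Probability = D(10)/10! = 16481/44800.

Final answer: D(10)/10! = 1334961/3628800 = 0.367879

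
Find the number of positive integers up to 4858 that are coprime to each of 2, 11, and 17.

|div by 2|=2429, |div by 11|=441, |div by 17|=285.
|div by 2&11|=220, |div by 2&17|=142, |div by 11&17|=25, |div by all|=12.
By inclusion-exclusion, divisible by at least one: 2429+441+285-220-142-25+12 = 2780.
Not divisible by any: 4858 - 2780.

Final answer: 2078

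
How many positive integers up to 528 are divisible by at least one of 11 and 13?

Multiples of 11: 48. Multiples of 13: 40. Of both (lcm=143): 3.
By inclusion-exclusion: 48 + 40 - 3.

Final answer: 85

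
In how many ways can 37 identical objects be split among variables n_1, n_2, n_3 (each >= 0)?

Stars and bars with 37 stars and 2 bars:
C(37+3-1, 3-1) = C(39,2).

Final answer: C(39,2) = 741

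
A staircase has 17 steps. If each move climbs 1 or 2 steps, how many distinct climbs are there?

Let f(n) be the number of climbs. Removing the last move (1 or 2 steps) gives f(n) = f(n-1) + f(n-2); base cases f(1)=1, f(2)=2.
Iterating the recurrence: f(1)=1, f(2)=2, f(3)=3, f(4)=5, f(5)=8, f(6)=13, f(7)=21, f(8)=34, f(9)=55, f(10)=89, f(11)=144, f(12)=233, f(13)=377, f(14)=610, f(15)=987, f(16)=1597, f(17)=2584.

Final answer: 2584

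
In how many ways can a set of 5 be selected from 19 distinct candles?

C(19,5) = 19!/(5! x 14!).

Final answer: \binom{19}{5} = 11628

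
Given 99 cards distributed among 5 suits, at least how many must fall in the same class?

By pigeonhole with 99 objects and 5 categories: ceiling(99/5).

Final answer: 20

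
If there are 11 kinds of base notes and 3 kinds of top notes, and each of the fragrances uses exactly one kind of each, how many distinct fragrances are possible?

By the multiplication principle: 11 x 3.

Final answer: 33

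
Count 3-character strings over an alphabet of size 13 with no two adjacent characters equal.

Let g(n) count such strings. g(1) = 13, and each valid string of length n-1 extends in 12 ways (any symbol but the last), so g(n) = 12 g(n-1).
Total: g(3) = 13 x 12^2.

Final answer: 13 x 12^{2} = 1872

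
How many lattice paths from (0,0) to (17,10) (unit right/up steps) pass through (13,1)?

Paths (0,0)->(13,1): C(14,1) = 14.
Paths (13,1)->(17,10): C(13,9) = 715.
By multiplication principle: 14 x 715.

Final answer: 10010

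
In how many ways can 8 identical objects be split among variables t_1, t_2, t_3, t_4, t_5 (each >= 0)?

Stars and bars with 8 stars and 4 bars:
C(8+5-1, 5-1) = C(12,4).

Final answer: C(12,4) = 495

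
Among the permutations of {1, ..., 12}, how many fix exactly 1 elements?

Choose which 1 elements are fixed: C(12,1) = 12.
Derange the remaining 11 using D(j) = (j-1)(D(j-1) + D(j-2)), D(0)=1, D(1)=0: D(2)=1, D(3)=2, D(4)=9, D(5)=44, D(6)=265, D(7)=1854, D(8)=14833, D(9)=133496, D(10)=1334961, D(11)=14684570.
Total: 12 x 14684570.

Final answer: C(12,1) D(11) = 176214840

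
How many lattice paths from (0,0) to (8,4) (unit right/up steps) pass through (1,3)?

Paths (0,0)->(1,3): C(4,3) = 4.
Paths (1,3)->(8,4): C(8,1) = 8.
By multiplication principle: 4 x 8.

Final answer: 32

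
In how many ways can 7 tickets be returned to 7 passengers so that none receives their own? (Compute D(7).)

Use the recurrence D(n) = (n-1)(D(n-1) + D(n-2)) with D(0)=1, D(1)=0.
D(2) = 1 x (0 + 1) = 1
D(3) = 2 x (1 + 0) = 2
D(4) = 3 x (2 + 1) = 9
D(5) = 4 x (9 + 2) = 44
D(6) = 5 x (44 + 9) = 265
D(7) = 6 x (D(6) + D(5)) = 6 x (265 + 44)

Final answer: D(7) = 1854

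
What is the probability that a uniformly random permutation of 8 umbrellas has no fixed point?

Use the recurrence D(n) = (n-1)(D(n-1) + D(n-2)) with D(0)=1, D(1)=0.
Building up: D(2)=1, D(3)=2, D(4)=9, D(5)=44, D(6)=265, D(7)=1854, D(8)=14833.
Total arrangements: 8! = 40320.
Probability = D(8)/8! = 2119/5760.

Final answer: D(8)/8! = 14833/40320 = 0.367882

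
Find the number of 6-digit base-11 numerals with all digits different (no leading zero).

First digit: 10 (nonzero). Second: 10 (not first). Third: 9, etc.
Total: 10 x 10 x 9 x 8 x 7 x 6.

Final answer: 302400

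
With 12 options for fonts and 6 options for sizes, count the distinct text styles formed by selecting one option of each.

By the multiplication principle: 12 x 6.

Final answer: 72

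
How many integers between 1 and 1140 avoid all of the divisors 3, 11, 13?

|div by 3|=380, |div by 11|=103, |div by 13|=87.
|div by 3&11|=34, |div by 3&13|=29, |div by 11&13|=7, |div by all|=2.
By inclusion-exclusion, divisible by at least one: 380+103+87-34-29-7+2 = 502.
Not divisible by any: 1140 - 502.

Final answer: 638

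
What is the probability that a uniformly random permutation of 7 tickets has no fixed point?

D(n) = (n-1)(D(n-1) + D(n-2)), D(0)=1, D(1)=0.
Building up: D(2)=1, D(3)=2, D(4)=9, D(5)=44, D(6)=265, D(7)=1854.
Total arrangements: 7! = 5040.
Probability = D(7)/7! = 103/280.

Final answer: D(7)/7! = 1854/5040 = 0.367857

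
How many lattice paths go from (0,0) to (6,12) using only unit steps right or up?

Each path has 6 right steps and 12 up steps in some order (18 steps total).
Choose which 12 of the 18 steps are up: C(18,12).

Final answer: C(18,12) = 18564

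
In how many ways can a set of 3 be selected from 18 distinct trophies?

C(18,3) = 18!/(3! x 15!).

Final answer: \binom{18}{3} = 816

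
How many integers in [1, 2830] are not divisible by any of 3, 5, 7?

|div by 3|=943, |div by 5|=566, |div by 7|=404.
|div by 3&5|=188, |div by 3&7|=134, |div by 5&7|=80, |div by all|=26.
By inclusion-exclusion, divisible by at least one: 943+566+404-188-134-80+26 = 1537.
Not divisible by any: 2830 - 1537.

Final answer: 1293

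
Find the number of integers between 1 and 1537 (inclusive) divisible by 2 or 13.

Multiples of 2: 768. Multiples of 13: 118. Of both (lcm=26): 59.
By inclusion-exclusion: 768 + 118 - 59.

Final answer: 827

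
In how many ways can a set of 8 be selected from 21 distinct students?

C(21,8) = 21!/(8! x (21-8)!).

Final answer: C(21,8) = 203490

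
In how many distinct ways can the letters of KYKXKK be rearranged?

Letters (K:4, X:1, Y:1). Total letters: 6.
Permutations = 6!/(4!).

Final answer: 30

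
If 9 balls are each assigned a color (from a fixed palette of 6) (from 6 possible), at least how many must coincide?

There are 6 possible values for color (from a fixed palette of 6). With 9 balls and 6 categories, by pigeonhole: ceiling(9/6).

Final answer: 2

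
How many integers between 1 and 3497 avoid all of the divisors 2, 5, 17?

|div by 2|=1748, |div by 5|=699, |div by 17|=205.
|div by 2&5|=349, |div by 2&17|=102, |div by 5&17|=41, |div by all|=20.
By inclusion-exclusion, divisible by at least one: 1748+699+205-349-102-41+20 = 2180.
Not divisible by any: 3497 - 2180.

Final answer: 1317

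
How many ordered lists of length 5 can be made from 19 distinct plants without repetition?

P(19,5) = 19!/(19-5)! = 19!/14!.

Final answer: P(19,5) = 1395360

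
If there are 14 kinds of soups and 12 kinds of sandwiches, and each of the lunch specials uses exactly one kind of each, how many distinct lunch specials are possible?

By the multiplication principle: 14 x 12.

Final answer: 168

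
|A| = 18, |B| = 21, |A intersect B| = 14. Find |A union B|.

|A union B| = |A| + |B| - |A intersect B| = 18 + 21 - 14.

Final answer: 25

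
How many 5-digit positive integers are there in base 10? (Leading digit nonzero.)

Leading digit: 9 options (nonzero). Other 4 digit(s): 10 options each.
Total: 9 x 10^4.

Final answer: 90000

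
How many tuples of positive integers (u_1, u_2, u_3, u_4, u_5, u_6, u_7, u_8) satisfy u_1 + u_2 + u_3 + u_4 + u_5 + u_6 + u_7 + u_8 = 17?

Substitute u'_i = u_i - 1 (so u'_i >= 0). Then sum u'_i = 17 - 8 = 9.
Stars and bars: C(9+8-1, 8-1) = C(16,7).

Final answer: C(16,7) = 11440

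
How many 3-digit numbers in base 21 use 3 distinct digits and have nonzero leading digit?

The leading digit has 20 choices (anything but zero); the next has 20 (anything but the first), then 19, and so on, one fewer each time.
Total: 20 x 20 x 19.

Final answer: 7600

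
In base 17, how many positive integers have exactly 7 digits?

In base 17, the leading digit has 16 choices (1..16); each of the remaining 6 digits has 17 choices.
Total: 16 x 17^6.

Final answer: 386201104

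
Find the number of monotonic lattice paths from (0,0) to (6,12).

Each path has 6 right steps and 12 up steps in some order (18 steps total).
Choose which 12 of the 18 steps are up: C(18,12).

Final answer: C(18,12) = 18564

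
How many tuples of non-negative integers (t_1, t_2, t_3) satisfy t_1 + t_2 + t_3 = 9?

Stars and bars with 9 stars and 2 bars:
C(9+3-1, 3-1) = C(11,2).

Final answer: C(11,2) = 55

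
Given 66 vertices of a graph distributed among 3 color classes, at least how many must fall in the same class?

By pigeonhole with 66 objects and 3 categories: ceiling(66/3).

Final answer: 22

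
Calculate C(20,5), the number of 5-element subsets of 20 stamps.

C(20,5) = 20!/(5! x (20-5)!).

Final answer: C(20,5) = 15504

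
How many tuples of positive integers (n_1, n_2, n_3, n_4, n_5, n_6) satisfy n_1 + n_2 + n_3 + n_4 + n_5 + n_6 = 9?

Substitute n'_i = n_i - 1 (so n'_i >= 0). Then sum n'_i = 9 - 6 = 3.
Stars and bars: C(3+6-1, 6-1) = C(8,5).

Final answer: C(8,5) = 56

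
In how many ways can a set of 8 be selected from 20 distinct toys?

C(20,8) = 20!/(8! x (20-8)!).

Final answer: C(20,8) = 125970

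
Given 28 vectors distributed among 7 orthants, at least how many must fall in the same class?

By pigeonhole with 28 objects and 7 categories: ceiling(28/7).

Final answer: 4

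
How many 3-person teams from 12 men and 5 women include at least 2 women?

Sum over valid woman counts:
C(5,2)C(12,1) = 120
C(5,3)C(12,0) = 10
Total: 120 + 10.

Final answer: 130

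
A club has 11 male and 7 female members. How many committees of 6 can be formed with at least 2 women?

Sum over valid woman counts:
C(7,2)C(11,4) = 6930
C(7,3)C(11,3) = 5775
C(7,4)C(11,2) = 1925
C(7,5)C(11,1) = 231
C(7,6)C(11,0) = 7
Total: 6930 + 5775 + 1925 + 231 + 7.

Final answer: 14868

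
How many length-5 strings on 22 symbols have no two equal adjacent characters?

Let g(n) count such strings. g(1) = 22, and each valid string of length n-1 extends in 21 ways (any symbol but the last), so g(n) = 21 g(n-1).
Total: g(5) = 22 x 21^4.

Final answer: 22 x 21^{4} = 4278582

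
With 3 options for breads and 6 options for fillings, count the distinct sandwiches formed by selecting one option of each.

By the multiplication principle: 3 x 6.

Final answer: 18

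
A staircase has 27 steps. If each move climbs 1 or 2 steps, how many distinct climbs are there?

Let f(n) be the number of climbs. Removing the last move (1 or 2 steps) gives f(n) = f(n-1) + f(n-2); base cases f(1)=1, f(2)=2.
Building up term by term: f(1)=1, f(2)=2, f(3)=3, f(4)=5, f(5)=8, f(6)=13, f(7)=21, f(8)=34, f(9)=55, f(10)=89, f(11)=144, f(12)=233, f(13)=377, f(14)=610, f(15)=987, f(16)=1597, f(17)=2584, f(18)=4181, f(19)=6765, f(20)=10946, f(21)=17711, f(22)=28657, f(23)=46368, f(24)=75025, f(25)=121393, f(26)=196418, f(27)=317811.

Final answer: 317811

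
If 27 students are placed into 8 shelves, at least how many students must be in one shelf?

By the pigeonhole principle: ceiling(27/8).

Final answer: 4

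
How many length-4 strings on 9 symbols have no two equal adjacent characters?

Let g(n) count such strings. g(1) = 9, and each valid string of length n-1 extends in 8 ways (any symbol but the last), so g(n) = 8 g(n-1).
Total: g(4) = 9 x 8^3.

Final answer: 9 x 8^{3} = 4608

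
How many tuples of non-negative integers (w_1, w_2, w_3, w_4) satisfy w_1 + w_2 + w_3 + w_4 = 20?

Stars and bars with 20 stars and 3 bars:
C(20+4-1, 4-1) = C(23,3).

Final answer: C(23,3) = 1771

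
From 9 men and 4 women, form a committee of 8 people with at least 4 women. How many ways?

Sum over valid woman counts:
C(4,4)C(9,4).

Final answer: 126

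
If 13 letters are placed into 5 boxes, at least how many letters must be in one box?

By the pigeonhole principle: ceiling(13/5).

Final answer: 3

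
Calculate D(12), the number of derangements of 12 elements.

Use the recurrence D(n) = (n-1)(D(n-1) + D(n-2)) with D(0)=1, D(1)=0.
Building up: D(2)=1, D(3)=2, D(4)=9, D(5)=44, D(6)=265, D(7)=1854, D(8)=14833, D(9)=133496, D(10)=1334961, D(11)=14684570.
D(12) = 11 x (D(11) + D(10)) = 11 x (14684570 + 1334961).

Final answer: D(12) = 176214841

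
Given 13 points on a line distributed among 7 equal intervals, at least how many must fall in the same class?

By pigeonhole with 13 objects and 7 categories: ceiling(13/7).

Final answer: 2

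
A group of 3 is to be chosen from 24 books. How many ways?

C(24,3) = 24!/(3! x (24-3)!).

Final answer: C(24,3) = 2024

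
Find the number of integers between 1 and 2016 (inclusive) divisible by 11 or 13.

Multiples of 11: 183. Multiples of 13: 155. Of both (lcm=143): 14.
By inclusion-exclusion: 183 + 155 - 14.

Final answer: 324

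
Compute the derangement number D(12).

Derangements satisfy D(n) = (n-1)(D(n-1) + D(n-2)), starting from D(0)=1, D(1)=0.
D(2) = 1 x (0 + 1) = 1
D(3) = 2 x (1 + 0) = 2
D(4) = 3 x (2 + 1) = 9
D(5) = 4 x (9 + 2) = 44
D(6) = 5 x (44 + 9) = 265
D(7) = 6 x (265 + 44) = 1854
D(8) = 7 x (1854 + 265) = 14833
D(9) = 8 x (14833 + 1854) = 133496
D(10) = 9 x (133496 + 14833) = 1334961
D(11) = 10 x (1334961 + 133496) = 14684570
D(12) = 11 x (D(11) + D(10)) = 11 x (14684570 + 1334961)

Final answer: D(12) = 176214841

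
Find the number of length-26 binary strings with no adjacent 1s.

Classify by the final bit: ...0 gives a(n-1) strings, ...01 gives a(n-2) strings. Thus a(n) = a(n-1) + a(n-2) with a(1)=2, a(2)=3.
Building up term by term: a(1)=2, a(2)=3, a(3)=5, a(4)=8, a(5)=13, a(6)=21, a(7)=34, a(8)=55, a(9)=89, a(10)=144, a(11)=233, a(12)=377, a(13)=610, a(14)=987, a(15)=1597, a(16)=2584, a(17)=4181, a(18)=6765, a(19)=10946, a(20)=17711, a(21)=28657, a(22)=46368, a(23)=75025, a(24)=121393, a(25)=196418, a(26)=317811.

Final answer: 317811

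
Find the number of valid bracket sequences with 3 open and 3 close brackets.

This is counted by the nth Catalan number C_n. Here n = 3 (pairs).
C_n = C(2n,n)/(n+1), so C_{3} = C(6,3)/4 = 20/4.

Final answer: C_{3} = 5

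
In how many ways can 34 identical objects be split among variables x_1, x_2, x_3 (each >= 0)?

Stars and bars with 34 stars and 2 bars:
C(34+3-1, 3-1) = C(36,2).

Final answer: C(36,2) = 630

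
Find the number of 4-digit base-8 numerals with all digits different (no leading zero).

First digit: 7 (nonzero). Second: 7 (not first). Third: 6, etc.
Total: 7 x 7 x 6 x 5.

Final answer: 1470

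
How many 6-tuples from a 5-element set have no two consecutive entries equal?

Let g(n) count such strings. g(1) = 5, and each valid string of length n-1 extends in 4 ways (any symbol but the last), so g(n) = 4 g(n-1).
Total: g(6) = 5 x 4^5.

Final answer: 5 x 4^{5} = 5120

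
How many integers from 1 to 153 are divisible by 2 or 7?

Multiples of 2: 76. Multiples of 7: 21. Of both (lcm=14): 10.
By inclusion-exclusion: 76 + 21 - 10.

Final answer: 87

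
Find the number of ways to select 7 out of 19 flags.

C(19,7) = 19!/(7! x (19-7)!).

Final answer: C(19,7) = 50388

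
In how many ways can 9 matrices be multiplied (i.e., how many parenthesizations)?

The structures are counted by the Catalan number C_n. Here n = 9 - 1 = 8.
Using C_0 = 1 and C_(k+1) = C_k x 2(2k+1)/(k+2), build up term by term: C_1=1, C_2=2, C_3=5, C_4=14, C_5=42, C_6=132, C_7=429, C_8=1430.

Final answer: C_{8} = 1430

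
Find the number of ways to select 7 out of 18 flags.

C(18,7) = 18!/(7! x 11!).

Final answer: \binom{18}{7} = 31824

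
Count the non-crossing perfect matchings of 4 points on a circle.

This is counted by the nth Catalan number C_n. Here n = 4/2 = 2.
C_n = C(2n,n)/(n+1), so C_{2} = C(4,2)/3 = 6/3.

Final answer: C_{2} = 2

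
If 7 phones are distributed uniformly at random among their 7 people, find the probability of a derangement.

Derangements satisfy D(n) = (n-1)(D(n-1) + D(n-2)), starting from D(0)=1, D(1)=0.
Building up: D(2)=1, D(3)=2, D(4)=9, D(5)=44, D(6)=265, D(7)=1854.
Total arrangements: 7! = 5040.
Probability = D(7)/7! = 103/280.

Final answer: D(7)/7! = 1854/5040 = 0.367857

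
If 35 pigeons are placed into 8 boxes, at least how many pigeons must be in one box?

By the pigeonhole principle: ceiling(35/8).

Final answer: 5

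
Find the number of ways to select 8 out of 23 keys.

C(23,8) = 23!/(8! x 15!).

Final answer: \binom{23}{8} = 490314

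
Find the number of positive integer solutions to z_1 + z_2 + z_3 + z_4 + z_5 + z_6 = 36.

Substitute z'_i = z_i - 1 (so z'_i >= 0). Then sum z'_i = 36 - 6 = 30.
Stars and bars: C(30+6-1, 6-1) = C(35,5).

Final answer: C(35,5) = 324632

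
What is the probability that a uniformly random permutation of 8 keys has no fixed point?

Derangements satisfy D(n) = (n-1)(D(n-1) + D(n-2)), starting from D(0)=1, D(1)=0.
Building up: D(2)=1, D(3)=2, D(4)=9, D(5)=44, D(6)=265, D(7)=1854, D(8)=14833.
Total arrangements: 8! = 40320.
Probability = D(8)/8! = 2119/5760.

Final answer: D(8)/8! = 14833/40320 = 0.367882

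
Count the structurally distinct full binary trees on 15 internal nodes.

This is a standard Catalan-number count: the answer is C_n. Here n = 15.
Using C_0 = 1 and C_(k+1) = C_k x 2(2k+1)/(k+2), build up term by term: C_1=1, C_2=2, C_3=5, C_4=14, C_5=42, C_6=132, C_7=429, C_8=1430, C_9=4862, C_10=16796, C_11=58786, C_12=208012, C_13=742900, C_14=2674440, C_15=9694845.

Final answer: C_{15} = 9694845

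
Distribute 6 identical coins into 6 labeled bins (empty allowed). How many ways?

Stars and bars: C(n+k-1, k-1) = C(11,5).

Final answer: C(11,5) = 462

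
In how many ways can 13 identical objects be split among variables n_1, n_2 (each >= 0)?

Stars and bars with 13 stars and 1 bars:
C(13+2-1, 2-1) = C(14,1).

Final answer: C(14,1) = 14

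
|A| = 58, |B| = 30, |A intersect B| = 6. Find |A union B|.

|A union B| = |A| + |B| - |A intersect B| = 58 + 30 - 6.

Final answer: 82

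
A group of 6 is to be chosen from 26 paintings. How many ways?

C(26,6) = 26!/(6! x 20!).

Final answer: \binom{26}{6} = 230230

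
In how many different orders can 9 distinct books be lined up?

The number of ways to arrange 9 distinct objects is 9!.

Final answer: 9! = 362880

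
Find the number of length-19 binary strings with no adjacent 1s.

Let a(n) count valid strings. If the last bit is 0 the prefix is any valid string of length n-1; if it is 1 the string must end in 01 with a valid prefix of length n-2. So a(n) = a(n-1) + a(n-2), a(1)=2, a(2)=3.
Building up term by term: a(1)=2, a(2)=3, a(3)=5, a(4)=8, a(5)=13, a(6)=21, a(7)=34, a(8)=55, a(9)=89, a(10)=144, a(11)=233, a(12)=377, a(13)=610, a(14)=987, a(15)=1597, a(16)=2584, a(17)=4181, a(18)=6765, a(19)=10946.

Final answer: 10946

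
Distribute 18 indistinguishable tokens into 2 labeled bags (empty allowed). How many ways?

Stars and bars: C(n+k-1, k-1) = C(19,1).

Final answer: C(19,1) = 19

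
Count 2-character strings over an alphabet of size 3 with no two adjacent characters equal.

First character: 3 choices. Each subsequent: 2 choices (must differ from the previous one).
Total: 3 x 2^1.

Final answer: 3 x 2^{1} = 6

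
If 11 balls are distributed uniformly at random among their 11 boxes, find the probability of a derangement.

Use the recurrence D(n) = (n-1)(D(n-1) + D(n-2)) with D(0)=1, D(1)=0.
Building up: D(2)=1, D(3)=2, D(4)=9, D(5)=44, D(6)=265, D(7)=1854, D(8)=14833, D(9)=133496, D(10)=1334961, D(11)=14684570.
Total arrangements: 11! = 39916800.
Probability = D(11)/11! = 1468457/3991680.

Final answer: D(11)/11! = 14684570/39916800 = 0.367879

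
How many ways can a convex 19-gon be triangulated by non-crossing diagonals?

The structures are counted by the Catalan number C_n. Here n = 19 - 2 = 17.
Using C_0 = 1 and C_(k+1) = C_k x 2(2k+1)/(k+2), build up term by term: C_1=1, C_2=2, C_3=5, C_4=14, C_5=42, C_6=132, C_7=429, C_8=1430, C_9=4862, C_10=16796, C_11=58786, C_12=208012, C_13=742900, C_14=2674440, C_15=9694845, C_16=35357670, C_17=129644790.

Final answer: C_{17} = 129644790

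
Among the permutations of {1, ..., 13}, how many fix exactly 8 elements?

Choose which 8 elements are fixed: C(13,8) = 1287.
Derange the remaining 5 using D(j) = (j-1)(D(j-1) + D(j-2)), D(0)=1, D(1)=0: D(2)=1, D(3)=2, D(4)=9, D(5)=44.
Total: 1287 x 44.

Final answer: C(13,8) D(5) = 56628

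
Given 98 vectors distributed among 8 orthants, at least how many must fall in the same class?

By pigeonhole with 98 objects and 8 categories: ceiling(98/8).

Final answer: 13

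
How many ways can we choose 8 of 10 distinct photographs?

C(10,8) = 10!/(8! x 2!).

Final answer: \binom{10}{8} = 45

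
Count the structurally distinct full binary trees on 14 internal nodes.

This is counted by the nth Catalan number C_n. Here n = 14.
C_n = (2n)!/(n!(n+1)!), so C_{14} = 28!/(14! x 15!) = C(28,14)/15 = 40116600/15.

Final answer: C_{14} = 2674440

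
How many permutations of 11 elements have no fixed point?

D(n) = (n-1)(D(n-1) + D(n-2)), D(0)=1, D(1)=0.
D(2) = 1 x (0 + 1) = 1
D(3) = 2 x (1 + 0) = 2
D(4) = 3 x (2 + 1) = 9
D(5) = 4 x (9 + 2) = 44
D(6) = 5 x (44 + 9) = 265
D(7) = 6 x (265 + 44) = 1854
D(8) = 7 x (1854 + 265) = 14833
D(9) = 8 x (14833 + 1854) = 133496
D(10) = 9 x (133496 + 14833) = 1334961
D(11) = 10 x (D(10) + D(9)) = 10 x (1334961 + 133496)

Final answer: D(11) = 14684570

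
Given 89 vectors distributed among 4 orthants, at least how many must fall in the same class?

By pigeonhole with 89 objects and 4 categories: ceiling(89/4).

Final answer: 23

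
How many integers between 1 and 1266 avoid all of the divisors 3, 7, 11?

|div by 3|=422, |div by 7|=180, |div by 11|=115.
|div by 3&7|=60, |div by 3&11|=38, |div by 7&11|=16, |div by all|=5.
By inclusion-exclusion, divisible by at least one: 422+180+115-60-38-16+5 = 608.
Not divisible by any: 1266 - 608.

Final answer: 658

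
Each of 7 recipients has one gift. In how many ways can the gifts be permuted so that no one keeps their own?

D(n) = (n-1)(D(n-1) + D(n-2)), D(0)=1, D(1)=0.
D(2) = 1 x (0 + 1) = 1
D(3) = 2 x (1 + 0) = 2
D(4) = 3 x (2 + 1) = 9
D(5) = 4 x (9 + 2) = 44
D(6) = 5 x (44 + 9) = 265
D(7) = 6 x (D(6) + D(5)) = 6 x (265 + 44)

Final answer: D(7) = 1854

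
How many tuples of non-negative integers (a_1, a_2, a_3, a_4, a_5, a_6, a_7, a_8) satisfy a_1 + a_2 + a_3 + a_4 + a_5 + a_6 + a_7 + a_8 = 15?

Stars and bars with 15 stars and 7 bars:
C(15+8-1, 8-1) = C(22,7).

Final answer: C(22,7) = 170544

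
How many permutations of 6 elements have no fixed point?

Derangements satisfy D(n) = (n-1)(D(n-1) + D(n-2)), starting from D(0)=1, D(1)=0.
Building up: D(2)=1, D(3)=2, D(4)=9, D(5)=44.
D(6) = 5 x (D(5) + D(4)) = 5 x (44 + 9).

Final answer: D(6) = 265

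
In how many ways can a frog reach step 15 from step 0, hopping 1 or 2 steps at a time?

Condition on the final move: it is a 1-step (f(n-1) ways to get there) or a 2-step (f(n-2) ways), so f(n) = f(n-1) + f(n-2), with f(1)=1, f(2)=2.
Building up term by term: f(1)=1, f(2)=2, f(3)=3, f(4)=5, f(5)=8, f(6)=13, f(7)=21, f(8)=34, f(9)=55, f(10)=89, f(11)=144, f(12)=233, f(13)=377, f(14)=610, f(15)=987.

Final answer: 987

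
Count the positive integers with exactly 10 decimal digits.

First digit: 9 choices (1-9). Each of the remaining 9 digits: 10 choices.
Total: 9 x 10^9.

Final answer: 9000000000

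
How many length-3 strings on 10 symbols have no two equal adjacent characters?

First character: 10 choices. Each subsequent: 9 choices (must differ from the previous one).
Total: 10 x 9^2.

Final answer: 10 x 9^{2} = 810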